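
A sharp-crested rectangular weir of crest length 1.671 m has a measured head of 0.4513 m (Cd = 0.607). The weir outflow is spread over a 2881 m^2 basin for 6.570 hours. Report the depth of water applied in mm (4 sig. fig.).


Approach: apply the rectangular weir equation with a volume-to-depth conversion, Q = (2/3)*Cd*L*sqrt(2g)*H^1.5; d = Q*t/A * 1000.
Step 1 — weir discharge:
  Q = (2/3)*0.607*1.671*sqrt(2*9.81)*0.4513^1.5 = 0.908074 m^3/s
Step 2 — volume: V = 0.908074 * 6.570*3600 = 21477.8 m^3
Step 3 — depth: d = V/A * 1000 = 21477.8/2881 * 1000 = 7455 mm
Therefore the depth of water applied = 7455 mm.


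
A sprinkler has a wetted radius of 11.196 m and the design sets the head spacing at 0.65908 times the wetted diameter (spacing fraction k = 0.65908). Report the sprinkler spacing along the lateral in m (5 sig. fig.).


Approach: apply the sprinkler spacing rule (spacing as a fraction of wetted diameter), S = k*(2*R).
S = 0.65908 * (2 * 11.196) = 14.758 m
Therefore the sprinkler spacing along the lateral = 14.758 m.


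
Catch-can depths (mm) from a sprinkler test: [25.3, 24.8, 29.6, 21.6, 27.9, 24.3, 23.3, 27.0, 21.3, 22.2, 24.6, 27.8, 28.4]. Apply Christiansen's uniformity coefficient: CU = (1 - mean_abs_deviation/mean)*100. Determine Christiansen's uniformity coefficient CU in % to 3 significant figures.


mean = 25.238 mm
mean |d_i - mean| = 2.2414 mm
CU = (1 - 2.2414/25.238)*100 = 91.1 %
Therefore Christiansen's uniformity coefficient CU = 91.1 %.


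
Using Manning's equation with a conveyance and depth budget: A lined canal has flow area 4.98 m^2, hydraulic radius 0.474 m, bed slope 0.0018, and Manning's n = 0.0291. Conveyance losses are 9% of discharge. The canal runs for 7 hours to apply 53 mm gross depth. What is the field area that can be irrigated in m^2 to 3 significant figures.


Approach: apply Manning's equation with a conveyance and depth budget, Q = (1/n)*A*R^(2/3)*S^(1/2); Q_field = Q*(1-loss); Area = Q_field*t/(d/1000).
Step 1 — canal discharge (Manning's equation):
  Q = (1/0.0291) * 4.98 * 0.474^(2/3) * 0.0018^(1/2) = 4.4139 m^3/s
Step 2 — delivered flow: Q_field = 4.4139*(1 - 9/100) = 4.0167 m^3/s
Step 3 — volume delivered: V = 4.0167 * 7*3600 = 101220 m^3
Step 4 — area served: A = V / (depth/1000) = 101220 / 0.053 = 1910000 m^2
Therefore the field area that can be irrigated = 1910000 m^2.


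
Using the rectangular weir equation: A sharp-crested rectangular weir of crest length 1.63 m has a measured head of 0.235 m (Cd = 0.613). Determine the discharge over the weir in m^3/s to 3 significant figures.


Approach: apply the rectangular weir equation, Q = (2/3)*Cd*L*sqrt(2g)*H^1.5.
Q = (2/3)*0.613*1.63*sqrt(2*9.81)*0.235^1.5 = 0.336 m^3/s
Therefore the discharge over the weir = 0.336 m^3/s.


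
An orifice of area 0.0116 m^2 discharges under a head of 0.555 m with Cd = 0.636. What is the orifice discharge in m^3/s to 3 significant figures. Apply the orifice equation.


Approach: apply the orifice equation, Q = Cd*A*sqrt(2*g*h).
Q = 0.636 * 0.0116 * sqrt(2*9.81*0.555) = 0.0243 m^3/s
Therefore the orifice discharge = 0.0243 m^3/s.


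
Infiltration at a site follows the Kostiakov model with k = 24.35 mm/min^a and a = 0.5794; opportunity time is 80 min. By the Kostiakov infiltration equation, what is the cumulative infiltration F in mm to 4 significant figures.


Approach: apply the Kostiakov infiltration equation, F = k*t^a.
F = 24.35 * 80^0.5794 = 308.4 mm
Therefore the cumulative infiltration F = 308.4 mm.


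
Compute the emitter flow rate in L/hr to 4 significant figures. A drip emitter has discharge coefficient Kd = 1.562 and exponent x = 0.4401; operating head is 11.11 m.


Approach: apply the emitter characteristic equation, q = Kd * h^x.
q = 1.562 * 11.11^0.4401 = 4.507 L/hr
Therefore the emitter flow rate = 4.507 L/hr.


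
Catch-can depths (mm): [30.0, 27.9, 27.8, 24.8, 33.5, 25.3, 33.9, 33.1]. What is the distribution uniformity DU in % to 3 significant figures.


Approach: apply the low-quarter distribution uniformity, DU = (mean of lowest quarter of readings / overall mean)*100.
sorted lowest 2 of 8: [24.8, 25.3] -> mean = 25.050 mm
overall mean = 29.538 mm
DU = (25.050/29.538)*100 = 84.8 %
Therefore the distribution uniformity DU = 84.8 %.


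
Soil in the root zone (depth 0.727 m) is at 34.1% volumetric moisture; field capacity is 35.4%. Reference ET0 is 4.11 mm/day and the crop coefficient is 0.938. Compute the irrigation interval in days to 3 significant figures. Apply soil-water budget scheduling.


Approach: apply soil-water budget scheduling, SMD = (FC-theta)/100*depth*1000; ETc = ET0*Kc; interval = SMD/ETc.
Step 1 — soil moisture deficit:
  SMD = (35.4 - 34.1)/100 * 0.727 * 1000 = 9.4510 mm
Step 2 — daily crop ET (ETc = ET0*Kc):
  ETc = 4.11 * 0.938 = 3.8552 mm/day
Step 3 — irrigation interval (SMD/ETc):
  interval = 9.4510 / 3.8552 = 2.45 days
Therefore the irrigation interval = 2.45 days.


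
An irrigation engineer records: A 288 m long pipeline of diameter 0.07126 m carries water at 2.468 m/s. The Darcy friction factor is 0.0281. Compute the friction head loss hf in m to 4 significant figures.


Approach: apply the Darcy-Weisbach equation, hf = f*(L/D)*(v^2/(2g)).
hf = 0.0281 * (288/0.07126) * (2.468^2 / (2*9.81))
hf = 35.26 m
Therefore the friction head loss hf = 35.26 m.


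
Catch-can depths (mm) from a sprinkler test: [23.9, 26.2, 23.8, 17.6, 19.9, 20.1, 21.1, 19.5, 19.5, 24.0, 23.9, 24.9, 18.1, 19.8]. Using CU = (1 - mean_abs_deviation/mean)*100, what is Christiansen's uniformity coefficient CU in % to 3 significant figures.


mean = 21.593 mm
mean |d_i - mean| = 2.4490 mm
CU = (1 - 2.4490/21.593)*100 = 88.7 %
Therefore Christiansen's uniformity coefficient CU = 88.7 %.


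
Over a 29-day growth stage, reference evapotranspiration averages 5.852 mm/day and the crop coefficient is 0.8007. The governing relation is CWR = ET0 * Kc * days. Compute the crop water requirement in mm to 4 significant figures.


CWR = 5.852 * 0.8007 * 29 = 135.9 mm
Therefore the crop water requirement = 135.9 mm.


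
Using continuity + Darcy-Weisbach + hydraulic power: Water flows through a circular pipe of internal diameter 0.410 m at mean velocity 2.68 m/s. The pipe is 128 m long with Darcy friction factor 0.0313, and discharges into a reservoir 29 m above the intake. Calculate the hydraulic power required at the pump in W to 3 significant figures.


Approach: apply continuity + Darcy-Weisbach + hydraulic power, Q = A*v; hf = f*(L/D)*(v^2/(2g)); H = static + hf; P = rho*g*Q*H.
Step 1 — flow rate (continuity, Q = A*v):
  A = pi*(0.410/2)^2 = 0.13203 m^2
  Q = 0.13203 * 2.68 = 0.35383 m^3/s
Step 2 — friction head loss (Darcy-Weisbach):
  hf = 0.0313 * (128/0.410) * (2.68^2 / (2*9.81))
  hf = 3.5772 m
Step 3 — total head: H = 29 + 3.5772 = 32.577 m
Step 4 — hydraulic power (P = rho*g*Q*H):
  P = 1000 * 9.81 * 0.35383 * 32.577 = 113000 W
Therefore the hydraulic power required at the pump = 113000 W.


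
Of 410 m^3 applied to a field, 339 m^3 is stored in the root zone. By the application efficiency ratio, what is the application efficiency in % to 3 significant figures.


Approach: apply the application efficiency ratio, Ea = (stored/applied)*100.
Ea = (339/410)*100 = 82.7 %
Therefore the application efficiency = 82.7 %.


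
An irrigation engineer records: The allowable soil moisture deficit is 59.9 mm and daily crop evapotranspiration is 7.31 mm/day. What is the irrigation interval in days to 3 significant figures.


Approach: apply the irrigation interval relation, interval = SMD / ETc.
interval = 59.9 / 7.31 = 8.19 days
Therefore the irrigation interval = 8.19 days.


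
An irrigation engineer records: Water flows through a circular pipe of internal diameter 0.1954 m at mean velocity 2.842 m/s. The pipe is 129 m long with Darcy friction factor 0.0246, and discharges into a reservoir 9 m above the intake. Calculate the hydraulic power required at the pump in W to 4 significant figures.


Approach: apply continuity + Darcy-Weisbach + hydraulic power, Q = A*v; hf = f*(L/D)*(v^2/(2g)); H = static + hf; P = rho*g*Q*H.
Step 1 — flow rate (continuity, Q = A*v):
  A = pi*(0.1954/2)^2 = 0.0299874 m^2
  Q = 0.0299874 * 2.842 = 0.0852242 m^3/s
Step 2 — friction head loss (Darcy-Weisbach):
  hf = 0.0246 * (129/0.1954) * (2.842^2 / (2*9.81))
  hf = 6.68574 m
Step 3 — total head: H = 9 + 6.68574 = 15.6857 m
Step 4 — hydraulic power (P = rho*g*Q*H):
  P = 1000 * 9.81 * 0.0852242 * 15.6857 = 13110 W
Therefore the hydraulic power required at the pump = 13110 W.


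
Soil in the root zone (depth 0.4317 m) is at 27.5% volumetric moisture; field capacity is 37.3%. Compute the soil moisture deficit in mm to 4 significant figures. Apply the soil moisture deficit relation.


Approach: apply the soil moisture deficit relation, SMD = (FC - theta)/100 * depth * 1000.
SMD = (37.3 - 27.5)/100 * 0.4317 * 1000 = 42.31 mm
Therefore the soil moisture deficit = 42.31 mm.


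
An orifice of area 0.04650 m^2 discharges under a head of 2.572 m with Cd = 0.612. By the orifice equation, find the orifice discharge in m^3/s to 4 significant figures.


Approach: apply the orifice equation, Q = Cd*A*sqrt(2*g*h).
Q = 0.612 * 0.04650 * sqrt(2*9.81*2.572) = 0.2022 m^3/s
Therefore the orifice discharge = 0.2022 m^3/s.


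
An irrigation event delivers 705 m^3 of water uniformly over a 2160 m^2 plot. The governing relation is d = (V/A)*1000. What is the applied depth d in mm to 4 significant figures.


d = (705 / 2160) * 1000 = 326.4 mm
Therefore the applied depth d = 326.4 mm.


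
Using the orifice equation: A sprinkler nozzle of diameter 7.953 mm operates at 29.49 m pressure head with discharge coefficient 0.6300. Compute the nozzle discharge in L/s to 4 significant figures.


Approach: apply the orifice equation, Q = Cd*A*sqrt(2*g*h), A = pi*(d/2)^2.
A = pi*(7.953e-3/2)^2 = 4.96766e-05 m^2
Q = 0.6300 * 4.96766e-05 * sqrt(2*9.81*29.49) * 1000 = 0.7528 L/s
Therefore the nozzle discharge = 0.7528 L/s.


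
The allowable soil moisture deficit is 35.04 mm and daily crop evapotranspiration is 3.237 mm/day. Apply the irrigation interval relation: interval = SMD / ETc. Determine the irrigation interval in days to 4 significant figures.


interval = 35.04 / 3.237 = 10.82 days
Therefore the irrigation interval = 10.82 days.


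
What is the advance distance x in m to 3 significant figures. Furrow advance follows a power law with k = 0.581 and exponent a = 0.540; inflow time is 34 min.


Approach: apply the power-law advance function, x = k*t^a.
x = 0.581 * 34^0.540 = 3.90 m
Therefore the advance distance x = 3.90 m.


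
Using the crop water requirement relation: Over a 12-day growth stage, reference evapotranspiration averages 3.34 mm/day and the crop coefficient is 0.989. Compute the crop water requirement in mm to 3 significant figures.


Approach: apply the crop water requirement relation, CWR = ET0 * Kc * days.
CWR = 3.34 * 0.989 * 12 = 39.6 mm
Therefore the crop water requirement = 39.6 mm.


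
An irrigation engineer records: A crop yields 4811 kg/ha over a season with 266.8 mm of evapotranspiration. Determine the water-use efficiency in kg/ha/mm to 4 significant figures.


Approach: apply the water-use efficiency ratio, WUE = yield/ET.
WUE = 4811 / 266.8 = 18.03 kg/ha/mm
Therefore the water-use efficiency = 18.03 kg/ha/mm.


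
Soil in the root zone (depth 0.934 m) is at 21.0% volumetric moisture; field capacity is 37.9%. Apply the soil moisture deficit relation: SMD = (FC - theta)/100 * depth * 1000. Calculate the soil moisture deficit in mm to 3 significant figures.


SMD = (37.9 - 21.0)/100 * 0.934 * 1000 = 158 mm
Therefore the soil moisture deficit = 158 mm.


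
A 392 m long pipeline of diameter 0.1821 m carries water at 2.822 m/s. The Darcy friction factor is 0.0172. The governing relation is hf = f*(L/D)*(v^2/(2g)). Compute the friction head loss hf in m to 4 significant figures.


hf = 0.0172 * (392/0.1821) * (2.822^2 / (2*9.81))
hf = 15.03 m
Therefore the friction head loss hf = 15.03 m.


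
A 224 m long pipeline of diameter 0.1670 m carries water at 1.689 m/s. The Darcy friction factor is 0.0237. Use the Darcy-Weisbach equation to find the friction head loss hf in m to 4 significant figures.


Approach: apply the Darcy-Weisbach equation, hf = f*(L/D)*(v^2/(2g)).
hf = 0.0237 * (224/0.1670) * (1.689^2 / (2*9.81))
hf = 4.622 m
Therefore the friction head loss hf = 4.622 m.


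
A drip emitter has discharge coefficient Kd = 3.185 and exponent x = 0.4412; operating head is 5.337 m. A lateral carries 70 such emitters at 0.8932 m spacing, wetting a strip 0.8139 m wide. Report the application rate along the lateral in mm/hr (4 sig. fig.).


Approach: apply the emitter equation with a lateral mass balance, q = Kd*h^x; Q = n*q; rate = Q/(n*spacing*width).
Step 1 — single emitter flow (q = Kd*h^x):
  q = 3.185 * 5.337^0.4412 = 6.66796 L/hr
Step 2 — total lateral flow: Q = 70 * 6.66796 = 466.757 L/hr
Step 3 — wetted area: A = 70 * 0.8932 * 0.8139 = 50.8883 m^2
Step 4 — application rate: Q/A = 466.757/50.8883 = 9.172 mm/hr
Therefore the application rate along the lateral = 9.172 mm/hr.


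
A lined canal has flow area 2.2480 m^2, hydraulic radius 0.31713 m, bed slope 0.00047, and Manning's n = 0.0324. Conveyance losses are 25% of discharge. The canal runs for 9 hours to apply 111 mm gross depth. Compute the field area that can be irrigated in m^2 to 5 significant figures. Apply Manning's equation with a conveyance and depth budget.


Approach: apply Manning's equation with a conveyance and depth budget, Q = (1/n)*A*R^(2/3)*S^(1/2); Q_field = Q*(1-loss); Area = Q_field*t/(d/1000).
Step 1 — canal discharge (Manning's equation):
  Q = (1/0.0324) * 2.2480 * 0.31713^(2/3) * 0.00047^(1/2) = 0.6995065 m^3/s
Step 2 — delivered flow: Q_field = 0.6995065*(1 - 25/100) = 0.5246299 m^3/s
Step 3 — volume delivered: V = 0.5246299 * 9*3600 = 16998.01 m^3
Step 4 — area served: A = V / (depth/1000) = 16998.01 / 0.111 = 153140 m^2
Therefore the field area that can be irrigated = 153140 m^2.


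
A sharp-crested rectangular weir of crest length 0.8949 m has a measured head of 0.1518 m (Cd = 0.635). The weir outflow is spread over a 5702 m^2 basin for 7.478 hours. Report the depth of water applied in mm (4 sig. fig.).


Approach: apply the rectangular weir equation with a volume-to-depth conversion, Q = (2/3)*Cd*L*sqrt(2g)*H^1.5; d = Q*t/A * 1000.
Step 1 — weir discharge:
  Q = (2/3)*0.635*0.8949*sqrt(2*9.81)*0.1518^1.5 = 0.0992463 m^3/s
Step 2 — volume: V = 0.0992463 * 7.478*3600 = 2671.79 m^3
Step 3 — depth: d = V/A * 1000 = 2671.79/5702 * 1000 = 468.6 mm
Therefore the depth of water applied = 468.6 mm.


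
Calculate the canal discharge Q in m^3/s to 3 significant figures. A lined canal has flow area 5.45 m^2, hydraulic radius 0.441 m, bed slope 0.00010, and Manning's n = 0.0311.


Approach: apply Manning's equation, Q = (1/n)*A*R^(2/3)*S^(1/2).
Q = (1/0.0311) * 5.45 * 0.441^(2/3) * 0.00010^(1/2) = 1.02 m^3/s
Therefore the canal discharge Q = 1.02 m^3/s.


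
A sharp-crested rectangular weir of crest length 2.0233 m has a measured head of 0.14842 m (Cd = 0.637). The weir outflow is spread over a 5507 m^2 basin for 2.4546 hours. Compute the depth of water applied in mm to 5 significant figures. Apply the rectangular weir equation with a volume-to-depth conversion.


Approach: apply the rectangular weir equation with a volume-to-depth conversion, Q = (2/3)*Cd*L*sqrt(2g)*H^1.5; d = Q*t/A * 1000.
Step 1 — weir discharge:
  Q = (2/3)*0.637*2.0233*sqrt(2*9.81)*0.14842^1.5 = 0.2176189 m^3/s
Step 2 — volume: V = 0.2176189 * 2.4546*3600 = 1923.002 m^3
Step 3 — depth: d = V/A * 1000 = 1923.002/5507 * 1000 = 349.19 mm
Therefore the depth of water applied = 349.19 mm.


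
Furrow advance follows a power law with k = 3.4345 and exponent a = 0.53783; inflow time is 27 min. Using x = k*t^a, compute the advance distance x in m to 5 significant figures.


x = 3.4345 * 27^0.53783 = 20.216 m
Therefore the advance distance x = 20.216 m.


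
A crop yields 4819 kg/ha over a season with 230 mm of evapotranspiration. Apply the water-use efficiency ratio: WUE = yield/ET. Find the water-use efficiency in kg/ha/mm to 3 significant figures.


WUE = 4819 / 230 = 21.0 kg/ha/mm
Therefore the water-use efficiency = 21.0 kg/ha/mm.


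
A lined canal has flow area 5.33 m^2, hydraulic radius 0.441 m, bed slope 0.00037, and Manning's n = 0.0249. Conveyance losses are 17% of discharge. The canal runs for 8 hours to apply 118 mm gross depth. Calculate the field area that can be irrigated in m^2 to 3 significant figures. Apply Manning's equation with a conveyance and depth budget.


Approach: apply Manning's equation with a conveyance and depth budget, Q = (1/n)*A*R^(2/3)*S^(1/2); Q_field = Q*(1-loss); Area = Q_field*t/(d/1000).
Step 1 — canal discharge (Manning's equation):
  Q = (1/0.0249) * 5.33 * 0.441^(2/3) * 0.00037^(1/2) = 2.3855 m^3/s
Step 2 — delivered flow: Q_field = 2.3855*(1 - 17/100) = 1.9800 m^3/s
Step 3 — volume delivered: V = 1.9800 * 8*3600 = 57024 m^3
Step 4 — area served: A = V / (depth/1000) = 57024 / 0.118 = 483000 m^2
Therefore the field area that can be irrigated = 483000 m^2.


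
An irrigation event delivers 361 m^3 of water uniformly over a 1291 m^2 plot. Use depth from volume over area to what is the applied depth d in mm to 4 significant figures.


Approach: apply depth from volume over area, d = (V/A)*1000.
d = (361 / 1291) * 1000 = 279.6 mm
Therefore the applied depth d = 279.6 mm.


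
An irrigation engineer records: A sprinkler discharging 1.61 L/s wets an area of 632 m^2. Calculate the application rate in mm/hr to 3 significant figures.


Approach: apply the application rate relation, rate = (Q/A)*3600.
rate = (1.61 / 632) * 3600 = 9.17 mm/hr
Therefore the application rate = 9.17 mm/hr.


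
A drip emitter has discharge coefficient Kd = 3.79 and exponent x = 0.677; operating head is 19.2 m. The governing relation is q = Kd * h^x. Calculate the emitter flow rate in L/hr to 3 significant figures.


q = 3.79 * 19.2^0.677 = 28.0 L/hr
Therefore the emitter flow rate = 28.0 L/hr.


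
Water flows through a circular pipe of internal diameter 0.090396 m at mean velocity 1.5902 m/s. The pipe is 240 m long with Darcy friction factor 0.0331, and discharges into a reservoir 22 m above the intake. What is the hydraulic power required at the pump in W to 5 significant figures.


Approach: apply continuity + Darcy-Weisbach + hydraulic power, Q = A*v; hf = f*(L/D)*(v^2/(2g)); H = static + hf; P = rho*g*Q*H.
Step 1 — flow rate (continuity, Q = A*v):
  A = pi*(0.090396/2)^2 = 0.006417831 m^2
  Q = 0.006417831 * 1.5902 = 0.01020564 m^3/s
Step 2 — friction head loss (Darcy-Weisbach):
  hf = 0.0331 * (240/0.090396) * (1.5902^2 / (2*9.81))
  hf = 11.32647 m
Step 3 — total head: H = 22 + 11.32647 = 33.32647 m
Step 4 — hydraulic power (P = rho*g*Q*H):
  P = 1000 * 9.81 * 0.01020564 * 33.32647 = 3336.6 W
Therefore the hydraulic power required at the pump = 3336.6 W.


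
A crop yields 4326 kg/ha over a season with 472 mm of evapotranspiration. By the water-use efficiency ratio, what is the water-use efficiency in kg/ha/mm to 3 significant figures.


Approach: apply the water-use efficiency ratio, WUE = yield/ET.
WUE = 4326 / 472 = 9.17 kg/ha/mm
Therefore the water-use efficiency = 9.17 kg/ha/mm.


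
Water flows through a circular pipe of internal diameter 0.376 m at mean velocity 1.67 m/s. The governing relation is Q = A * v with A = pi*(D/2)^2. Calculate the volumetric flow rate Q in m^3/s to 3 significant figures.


A = pi*(0.376/2)^2 = 0.11104 m^2
Q = 0.11104 * 1.67 = 0.185 m^3/s
Therefore the volumetric flow rate Q = 0.185 m^3/s.


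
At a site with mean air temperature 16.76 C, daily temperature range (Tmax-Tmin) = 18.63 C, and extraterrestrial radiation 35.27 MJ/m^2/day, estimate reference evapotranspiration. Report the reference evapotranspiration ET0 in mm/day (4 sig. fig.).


Approach: apply the Hargreaves-Samani method, ET0 = 0.0023*(Tmean+17.8)*sqrt(Tmax-Tmin)*0.408*Ra.
ET0 = 0.0023*(16.76+17.8)*sqrt(18.63)*0.408*35.27 = 4.937 mm/day
Therefore the reference evapotranspiration ET0 = 4.937 mm/day.


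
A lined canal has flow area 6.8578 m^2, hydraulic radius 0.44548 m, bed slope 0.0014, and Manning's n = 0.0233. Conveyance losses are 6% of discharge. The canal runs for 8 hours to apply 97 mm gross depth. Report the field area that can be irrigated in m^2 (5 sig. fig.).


Approach: apply Manning's equation with a conveyance and depth budget, Q = (1/n)*A*R^(2/3)*S^(1/2); Q_field = Q*(1-loss); Area = Q_field*t/(d/1000).
Step 1 — canal discharge (Manning's equation):
  Q = (1/0.0233) * 6.8578 * 0.44548^(2/3) * 0.0014^(1/2) = 6.423598 m^3/s
Step 2 — delivered flow: Q_field = 6.423598*(1 - 6/100) = 6.038183 m^3/s
Step 3 — volume delivered: V = 6.038183 * 8*3600 = 173899.7 m^3
Step 4 — area served: A = V / (depth/1000) = 173899.7 / 0.097 = 1792800 m^2
Therefore the field area that can be irrigated = 1792800 m^2.


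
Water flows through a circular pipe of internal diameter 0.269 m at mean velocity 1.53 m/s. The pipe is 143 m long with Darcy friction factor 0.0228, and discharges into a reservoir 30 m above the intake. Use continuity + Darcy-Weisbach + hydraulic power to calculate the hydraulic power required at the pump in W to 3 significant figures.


Approach: apply continuity + Darcy-Weisbach + hydraulic power, Q = A*v; hf = f*(L/D)*(v^2/(2g)); H = static + hf; P = rho*g*Q*H.
Step 1 — flow rate (continuity, Q = A*v):
  A = pi*(0.269/2)^2 = 0.056832 m^2
  Q = 0.056832 * 1.53 = 0.086953 m^3/s
Step 2 — friction head loss (Darcy-Weisbach):
  hf = 0.0228 * (143/0.269) * (1.53^2 / (2*9.81))
  hf = 1.4461 m
Step 3 — total head: H = 30 + 1.4461 = 31.446 m
Step 4 — hydraulic power (P = rho*g*Q*H):
  P = 1000 * 9.81 * 0.086953 * 31.446 = 26800 W
Therefore the hydraulic power required at the pump = 26800 W.


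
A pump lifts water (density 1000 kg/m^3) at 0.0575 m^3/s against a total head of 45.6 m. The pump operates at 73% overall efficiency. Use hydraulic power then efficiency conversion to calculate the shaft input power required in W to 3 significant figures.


Approach: apply hydraulic power then efficiency conversion, P = rho*g*Q*H; P_in = P/eta.
Step 1 — hydraulic power (P = rho*g*Q*H):
  P = 1000 * 9.81 * 0.0575 * 45.6 = 25722 W
Step 2 — input power: P_in = P/eta = 25722 / 0.73 = 35200 W
Therefore the shaft input power required = 35200 W.


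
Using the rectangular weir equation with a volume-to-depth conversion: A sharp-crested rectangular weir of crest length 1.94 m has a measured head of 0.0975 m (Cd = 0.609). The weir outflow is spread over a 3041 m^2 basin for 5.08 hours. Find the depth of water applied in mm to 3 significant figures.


Approach: apply the rectangular weir equation with a volume-to-depth conversion, Q = (2/3)*Cd*L*sqrt(2g)*H^1.5; d = Q*t/A * 1000.
Step 1 — weir discharge:
  Q = (2/3)*0.609*1.94*sqrt(2*9.81)*0.0975^1.5 = 0.10621 m^3/s
Step 2 — volume: V = 0.10621 * 5.08*3600 = 1942.5 m^3
Step 3 — depth: d = V/A * 1000 = 1942.5/3041 * 1000 = 639 mm
Therefore the depth of water applied = 639 mm.


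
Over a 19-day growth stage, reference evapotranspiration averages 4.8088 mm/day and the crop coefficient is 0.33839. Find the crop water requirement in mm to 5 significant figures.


Approach: apply the crop water requirement relation, CWR = ET0 * Kc * days.
CWR = 4.8088 * 0.33839 * 19 = 30.918 mm
Therefore the crop water requirement = 30.918 mm.


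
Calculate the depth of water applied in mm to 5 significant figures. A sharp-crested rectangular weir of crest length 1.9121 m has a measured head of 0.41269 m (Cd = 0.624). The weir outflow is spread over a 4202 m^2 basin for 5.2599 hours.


Approach: apply the rectangular weir equation with a volume-to-depth conversion, Q = (2/3)*Cd*L*sqrt(2g)*H^1.5; d = Q*t/A * 1000.
Step 1 — weir discharge:
  Q = (2/3)*0.624*1.9121*sqrt(2*9.81)*0.41269^1.5 = 0.9340914 m^3/s
Step 2 — volume: V = 0.9340914 * 5.2599*3600 = 17687.62 m^3
Step 3 — depth: d = V/A * 1000 = 17687.62/4202 * 1000 = 4209.3 mm
Therefore the depth of water applied = 4209.3 mm.


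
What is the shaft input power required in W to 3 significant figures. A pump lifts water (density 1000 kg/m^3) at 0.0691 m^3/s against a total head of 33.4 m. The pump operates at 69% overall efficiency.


Approach: apply hydraulic power then efficiency conversion, P = rho*g*Q*H; P_in = P/eta.
Step 1 — hydraulic power (P = rho*g*Q*H):
  P = 1000 * 9.81 * 0.0691 * 33.4 = 22641 W
Step 2 — input power: P_in = P/eta = 22641 / 0.69 = 32800 W
Therefore the shaft input power required = 32800 W.


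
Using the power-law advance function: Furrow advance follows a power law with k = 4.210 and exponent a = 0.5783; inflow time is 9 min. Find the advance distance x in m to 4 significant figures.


Approach: apply the power-law advance function, x = k*t^a.
x = 4.210 * 9^0.5783 = 15.00 m
Therefore the advance distance x = 15.00 m.


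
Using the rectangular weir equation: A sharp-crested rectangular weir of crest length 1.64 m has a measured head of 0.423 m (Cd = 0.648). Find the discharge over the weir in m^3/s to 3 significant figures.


Approach: apply the rectangular weir equation, Q = (2/3)*Cd*L*sqrt(2g)*H^1.5.
Q = (2/3)*0.648*1.64*sqrt(2*9.81)*0.423^1.5 = 0.863 m^3/s
Therefore the discharge over the weir = 0.863 m^3/s.


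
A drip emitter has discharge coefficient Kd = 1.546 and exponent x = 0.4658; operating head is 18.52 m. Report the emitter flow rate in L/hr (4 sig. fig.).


Approach: apply the emitter characteristic equation, q = Kd * h^x.
q = 1.546 * 18.52^0.4658 = 6.021 L/hr
Therefore the emitter flow rate = 6.021 L/hr.


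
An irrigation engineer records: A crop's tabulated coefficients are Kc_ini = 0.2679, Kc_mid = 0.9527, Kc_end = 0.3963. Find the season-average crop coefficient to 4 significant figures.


Approach: apply a simple seasonal average, Kc_avg = (Kc_ini + Kc_mid + Kc_end)/3.
Kc_avg = (0.2679 + 0.9527 + 0.3963)/3 = 0.5390
Therefore the season-average crop coefficient = 0.5390.


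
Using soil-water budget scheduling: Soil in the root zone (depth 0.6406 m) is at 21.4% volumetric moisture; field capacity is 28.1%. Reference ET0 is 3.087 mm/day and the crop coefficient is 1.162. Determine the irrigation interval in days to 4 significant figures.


Approach: apply soil-water budget scheduling, SMD = (FC-theta)/100*depth*1000; ETc = ET0*Kc; interval = SMD/ETc.
Step 1 — soil moisture deficit:
  SMD = (28.1 - 21.4)/100 * 0.6406 * 1000 = 42.9202 mm
Step 2 — daily crop ET (ETc = ET0*Kc):
  ETc = 3.087 * 1.162 = 3.58709 mm/day
Step 3 — irrigation interval (SMD/ETc):
  interval = 42.9202 / 3.58709 = 11.97 days
Therefore the irrigation interval = 11.97 days.


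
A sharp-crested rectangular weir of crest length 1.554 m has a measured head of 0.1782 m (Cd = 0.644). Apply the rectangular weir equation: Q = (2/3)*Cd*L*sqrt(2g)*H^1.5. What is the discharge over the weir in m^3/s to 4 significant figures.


Q = (2/3)*0.644*1.554*sqrt(2*9.81)*0.1782^1.5 = 0.2223 m^3/s
Therefore the discharge over the weir = 0.2223 m^3/s.


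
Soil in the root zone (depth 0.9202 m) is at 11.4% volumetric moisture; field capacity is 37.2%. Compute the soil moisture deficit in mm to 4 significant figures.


Approach: apply the soil moisture deficit relation, SMD = (FC - theta)/100 * depth * 1000.
SMD = (37.2 - 11.4)/100 * 0.9202 * 1000 = 237.4 mm
Therefore the soil moisture deficit = 237.4 mm.


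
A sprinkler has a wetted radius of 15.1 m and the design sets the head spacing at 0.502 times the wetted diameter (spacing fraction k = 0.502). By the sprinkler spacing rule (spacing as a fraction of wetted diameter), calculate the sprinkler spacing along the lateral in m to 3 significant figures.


Approach: apply the sprinkler spacing rule (spacing as a fraction of wetted diameter), S = k*(2*R).
S = 0.502 * (2 * 15.1) = 15.2 m
Therefore the sprinkler spacing along the lateral = 15.2 m.


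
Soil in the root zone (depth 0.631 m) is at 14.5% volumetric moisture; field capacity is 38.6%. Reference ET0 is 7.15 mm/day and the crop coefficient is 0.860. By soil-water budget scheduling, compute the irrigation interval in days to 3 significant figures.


Approach: apply soil-water budget scheduling, SMD = (FC-theta)/100*depth*1000; ETc = ET0*Kc; interval = SMD/ETc.
Step 1 — soil moisture deficit:
  SMD = (38.6 - 14.5)/100 * 0.631 * 1000 = 152.07 mm
Step 2 — daily crop ET (ETc = ET0*Kc):
  ETc = 7.15 * 0.860 = 6.1490 mm/day
Step 3 — irrigation interval (SMD/ETc):
  interval = 152.07 / 6.1490 = 24.7 days
Therefore the irrigation interval = 24.7 days.


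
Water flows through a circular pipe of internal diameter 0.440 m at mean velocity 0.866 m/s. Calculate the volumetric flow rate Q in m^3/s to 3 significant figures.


Approach: apply the continuity equation for pipe flow, Q = A * v with A = pi*(D/2)^2.
A = pi*(0.440/2)^2 = 0.15205 m^2
Q = 0.15205 * 0.866 = 0.132 m^3/s
Therefore the volumetric flow rate Q = 0.132 m^3/s.


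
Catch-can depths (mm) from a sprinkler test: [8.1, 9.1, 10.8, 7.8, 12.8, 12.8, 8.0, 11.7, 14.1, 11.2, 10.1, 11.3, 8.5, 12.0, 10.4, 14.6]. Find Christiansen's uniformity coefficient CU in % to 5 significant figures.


Approach: apply Christiansen's uniformity coefficient, CU = (1 - mean_abs_deviation/mean)*100.
mean = 10.83125 mm
mean |d_i - mean| = 1.731250 mm
CU = (1 - 1.731250/10.83125)*100 = 84.016 %
Therefore Christiansen's uniformity coefficient CU = 84.016 %.


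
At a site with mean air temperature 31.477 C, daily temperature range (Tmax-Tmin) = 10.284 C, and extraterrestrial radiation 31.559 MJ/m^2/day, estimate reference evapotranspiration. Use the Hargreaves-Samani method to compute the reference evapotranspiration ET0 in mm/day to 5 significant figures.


Approach: apply the Hargreaves-Samani method, ET0 = 0.0023*(Tmean+17.8)*sqrt(Tmax-Tmin)*0.408*Ra.
ET0 = 0.0023*(31.477+17.8)*sqrt(10.284)*0.408*31.559 = 4.6799 mm/day
Therefore the reference evapotranspiration ET0 = 4.6799 mm/day.


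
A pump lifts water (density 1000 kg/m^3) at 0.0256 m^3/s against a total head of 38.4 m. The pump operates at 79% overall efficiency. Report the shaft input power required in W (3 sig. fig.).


Approach: apply hydraulic power then efficiency conversion, P = rho*g*Q*H; P_in = P/eta.
Step 1 — hydraulic power (P = rho*g*Q*H):
  P = 1000 * 9.81 * 0.0256 * 38.4 = 9643.6 W
Step 2 — input power: P_in = P/eta = 9643.6 / 0.79 = 12200 W
Therefore the shaft input power required = 12200 W.


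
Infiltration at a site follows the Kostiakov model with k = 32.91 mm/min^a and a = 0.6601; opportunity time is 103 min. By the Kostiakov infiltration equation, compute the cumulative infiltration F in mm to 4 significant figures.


Approach: apply the Kostiakov infiltration equation, F = k*t^a.
F = 32.91 * 103^0.6601 = 701.5 mm
Therefore the cumulative infiltration F = 701.5 mm.


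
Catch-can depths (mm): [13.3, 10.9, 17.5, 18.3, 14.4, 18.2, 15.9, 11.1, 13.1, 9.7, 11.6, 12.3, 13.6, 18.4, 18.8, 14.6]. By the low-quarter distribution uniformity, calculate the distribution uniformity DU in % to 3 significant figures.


Approach: apply the low-quarter distribution uniformity, DU = (mean of lowest quarter of readings / overall mean)*100.
sorted lowest 4 of 16: [9.7, 10.9, 11.1, 11.6] -> mean = 10.825 mm
overall mean = 14.481 mm
DU = (10.825/14.481)*100 = 74.8 %
Therefore the distribution uniformity DU = 74.8 %.


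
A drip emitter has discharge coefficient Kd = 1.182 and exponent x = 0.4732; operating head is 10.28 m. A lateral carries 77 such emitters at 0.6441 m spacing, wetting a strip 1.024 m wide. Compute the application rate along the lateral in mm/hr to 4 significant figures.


Approach: apply the emitter equation with a lateral mass balance, q = Kd*h^x; Q = n*q; rate = Q/(n*spacing*width).
Step 1 — single emitter flow (q = Kd*h^x):
  q = 1.182 * 10.28^0.4732 = 3.56035 L/hr
Step 2 — total lateral flow: Q = 77 * 3.56035 = 274.147 L/hr
Step 3 — wetted area: A = 77 * 0.6441 * 1.024 = 50.7860 m^2
Step 4 — application rate: Q/A = 274.147/50.7860 = 5.398 mm/hr
Therefore the application rate along the lateral = 5.398 mm/hr.


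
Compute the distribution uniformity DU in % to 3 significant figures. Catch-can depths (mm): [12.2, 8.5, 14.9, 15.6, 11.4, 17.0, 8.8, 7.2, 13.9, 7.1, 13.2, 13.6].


Approach: apply the low-quarter distribution uniformity, DU = (mean of lowest quarter of readings / overall mean)*100.
sorted lowest 3 of 12: [7.1, 7.2, 8.5] -> mean = 7.6000 mm
overall mean = 11.950 mm
DU = (7.6000/11.950)*100 = 63.6 %
Therefore the distribution uniformity DU = 63.6 %.


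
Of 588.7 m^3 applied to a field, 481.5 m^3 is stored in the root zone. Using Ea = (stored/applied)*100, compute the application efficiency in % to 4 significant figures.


Ea = (481.5/588.7)*100 = 81.79 %
Therefore the application efficiency = 81.79 %.


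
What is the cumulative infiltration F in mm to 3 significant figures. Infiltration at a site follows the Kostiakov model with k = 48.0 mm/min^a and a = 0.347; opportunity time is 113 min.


Approach: apply the Kostiakov infiltration equation, F = k*t^a.
F = 48.0 * 113^0.347 = 248 mm
Therefore the cumulative infiltration F = 248 mm.


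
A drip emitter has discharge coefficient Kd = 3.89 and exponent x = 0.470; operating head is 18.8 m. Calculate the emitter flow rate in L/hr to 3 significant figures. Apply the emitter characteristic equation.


Approach: apply the emitter characteristic equation, q = Kd * h^x.
q = 3.89 * 18.8^0.470 = 15.4 L/hr
Therefore the emitter flow rate = 15.4 L/hr.


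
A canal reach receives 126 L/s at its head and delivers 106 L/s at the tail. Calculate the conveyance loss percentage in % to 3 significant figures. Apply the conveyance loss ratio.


Approach: apply the conveyance loss ratio, loss% = ((Q_head - Q_tail)/Q_head)*100.
loss = ((126 - 106)/126)*100 = 15.9 %
Therefore the conveyance loss percentage = 15.9 %.


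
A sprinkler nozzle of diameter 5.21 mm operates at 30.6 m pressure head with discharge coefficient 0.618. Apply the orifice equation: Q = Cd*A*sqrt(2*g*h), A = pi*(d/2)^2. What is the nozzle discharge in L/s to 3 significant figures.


A = pi*(5.21e-3/2)^2 = 2.1319e-05 m^2
Q = 0.618 * 2.1319e-05 * sqrt(2*9.81*30.6) * 1000 = 0.323 L/s
Therefore the nozzle discharge = 0.323 L/s.


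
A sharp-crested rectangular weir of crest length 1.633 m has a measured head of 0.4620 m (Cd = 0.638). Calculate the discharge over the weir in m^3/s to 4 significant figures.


Approach: apply the rectangular weir equation, Q = (2/3)*Cd*L*sqrt(2g)*H^1.5.
Q = (2/3)*0.638*1.633*sqrt(2*9.81)*0.4620^1.5 = 0.9661 m^3/s
Therefore the discharge over the weir = 0.9661 m^3/s.


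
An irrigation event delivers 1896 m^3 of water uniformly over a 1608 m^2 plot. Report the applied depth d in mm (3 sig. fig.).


Approach: apply depth from volume over area, d = (V/A)*1000.
d = (1896 / 1608) * 1000 = 1180 mm
Therefore the applied depth d = 1180 mm.


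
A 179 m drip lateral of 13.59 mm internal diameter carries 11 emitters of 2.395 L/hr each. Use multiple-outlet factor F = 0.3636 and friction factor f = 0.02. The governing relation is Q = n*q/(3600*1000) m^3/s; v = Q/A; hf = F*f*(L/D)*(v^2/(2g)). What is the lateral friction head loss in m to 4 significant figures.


Q = 11*2.395/(3600*1000) = 7.31806e-06 m^3/s
A = pi*(13.59e-3/2)^2 = 1.45054e-04 m^2, so v = Q/A = 0.0504507 m/s
hf = 0.3636*0.02*(179/0.01359)*(0.0504507^2/(2*9.81)) = 0.01243 m
Therefore the lateral friction head loss = 0.01243 m.


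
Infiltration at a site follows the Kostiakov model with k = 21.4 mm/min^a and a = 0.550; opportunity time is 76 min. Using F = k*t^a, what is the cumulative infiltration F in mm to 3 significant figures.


F = 21.4 * 76^0.550 = 232 mm
Therefore the cumulative infiltration F = 232 mm.


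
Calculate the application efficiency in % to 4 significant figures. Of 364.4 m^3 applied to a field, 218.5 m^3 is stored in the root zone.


Approach: apply the application efficiency ratio, Ea = (stored/applied)*100.
Ea = (218.5/364.4)*100 = 59.96 %
Therefore the application efficiency = 59.96 %.


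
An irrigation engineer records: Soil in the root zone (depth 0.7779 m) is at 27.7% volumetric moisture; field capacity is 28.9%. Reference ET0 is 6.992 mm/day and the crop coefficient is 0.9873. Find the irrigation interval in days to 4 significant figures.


Approach: apply soil-water budget scheduling, SMD = (FC-theta)/100*depth*1000; ETc = ET0*Kc; interval = SMD/ETc.
Step 1 — soil moisture deficit:
  SMD = (28.9 - 27.7)/100 * 0.7779 * 1000 = 9.33480 mm
Step 2 — daily crop ET (ETc = ET0*Kc):
  ETc = 6.992 * 0.9873 = 6.90320 mm/day
Step 3 — irrigation interval (SMD/ETc):
  interval = 9.33480 / 6.90320 = 1.352 days
Therefore the irrigation interval = 1.352 days.


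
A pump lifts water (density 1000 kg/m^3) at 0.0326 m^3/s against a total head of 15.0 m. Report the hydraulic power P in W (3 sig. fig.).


Approach: apply the hydraulic power relation, P = rho*g*Q*H.
P = 1000 * 9.81 * 0.0326 * 15.0 = 4800 W
Therefore the hydraulic power P = 4800 W.


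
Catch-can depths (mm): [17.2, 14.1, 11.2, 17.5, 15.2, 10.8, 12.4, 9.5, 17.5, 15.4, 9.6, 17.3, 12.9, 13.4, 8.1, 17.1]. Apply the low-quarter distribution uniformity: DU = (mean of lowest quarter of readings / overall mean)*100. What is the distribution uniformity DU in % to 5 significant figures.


sorted lowest 4 of 16: [8.1, 9.5, 9.6, 10.8] -> mean = 9.500000 mm
overall mean = 13.70000 mm
DU = (9.500000/13.70000)*100 = 69.343 %
Therefore the distribution uniformity DU = 69.343 %.


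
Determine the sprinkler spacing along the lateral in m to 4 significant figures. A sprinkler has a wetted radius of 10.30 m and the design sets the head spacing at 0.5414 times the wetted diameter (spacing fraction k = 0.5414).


Approach: apply the sprinkler spacing rule (spacing as a fraction of wetted diameter), S = k*(2*R).
S = 0.5414 * (2 * 10.30) = 11.15 m
Therefore the sprinkler spacing along the lateral = 11.15 m.


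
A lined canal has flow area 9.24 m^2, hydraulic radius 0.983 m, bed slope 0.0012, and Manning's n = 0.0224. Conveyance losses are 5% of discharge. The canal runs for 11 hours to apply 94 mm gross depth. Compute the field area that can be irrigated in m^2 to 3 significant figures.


Approach: apply Manning's equation with a conveyance and depth budget, Q = (1/n)*A*R^(2/3)*S^(1/2); Q_field = Q*(1-loss); Area = Q_field*t/(d/1000).
Step 1 — canal discharge (Manning's equation):
  Q = (1/0.0224) * 9.24 * 0.983^(2/3) * 0.0012^(1/2) = 14.127 m^3/s
Step 2 — delivered flow: Q_field = 14.127*(1 - 5/100) = 13.421 m^3/s
Step 3 — volume delivered: V = 13.421 * 11*3600 = 531460 m^3
Step 4 — area served: A = V / (depth/1000) = 531460 / 0.094 = 5650000 m^2
Therefore the field area that can be irrigated = 5650000 m^2.


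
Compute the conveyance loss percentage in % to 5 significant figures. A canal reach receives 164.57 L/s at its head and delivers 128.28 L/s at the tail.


Approach: apply the conveyance loss ratio, loss% = ((Q_head - Q_tail)/Q_head)*100.
loss = ((164.57 - 128.28)/164.57)*100 = 22.051 %
Therefore the conveyance loss percentage = 22.051 %.


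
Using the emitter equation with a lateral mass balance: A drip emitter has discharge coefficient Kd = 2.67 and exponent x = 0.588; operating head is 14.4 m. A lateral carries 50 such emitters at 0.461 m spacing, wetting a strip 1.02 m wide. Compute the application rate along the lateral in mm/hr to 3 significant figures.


Approach: apply the emitter equation with a lateral mass balance, q = Kd*h^x; Q = n*q; rate = Q/(n*spacing*width).
Step 1 — single emitter flow (q = Kd*h^x):
  q = 2.67 * 14.4^0.588 = 12.812 L/hr
Step 2 — total lateral flow: Q = 50 * 12.812 = 640.62 L/hr
Step 3 — wetted area: A = 50 * 0.461 * 1.02 = 23.511 m^2
Step 4 — application rate: Q/A = 640.62/23.511 = 27.2 mm/hr
Therefore the application rate along the lateral = 27.2 mm/hr.
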